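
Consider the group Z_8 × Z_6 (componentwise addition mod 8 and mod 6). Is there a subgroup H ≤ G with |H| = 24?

24 | 48. A subgroup of order 24 is {(0,0), (0,1), (0,2), (0,3), (0,4), (0,5), (2,0), (2,1), (2,2), (2,3), (2,4), (2,5), (4,0), (4,1), (4,2), (4,3), (4,4), (4,5), (6,0), (6,1), (6,2), (6,3), (6,4), (6,5)}.

Yes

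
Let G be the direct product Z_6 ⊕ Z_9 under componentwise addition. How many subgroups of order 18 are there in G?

4

|G| = 54 and 18 | 54, so subgroups of order 18 are possible by Lagrange.
The subgroups of order 18 are: {(0,0), (0,1), (0,2), (0,3), (0,4), (0,5), (0,6), (0,7), (0,8), (3,0), (3,1), (3,2), (3,3), (3,4), (3,5), (3,6), (3,7), (3,8)}; {(0,0), (0,3), (0,6), (1,0), (1,3), (1,6), (2,0), (2,3), (2,6), (3,0), (3,3), (3,6), (4,0), (4,3), (4,6), (5,0), (5,3), (5,6)}; {(0,0), (0,3), (0,6), (1,1), (1,4), (1,7), (2,2), (2,5), (2,8), (3,0), (3,3), (3,6), (4,1), (4,4), (4,7), (5,2), (5,5), (5,8)}; {(0,0), (0,3), (0,6), (1,2), (1,5), (1,8), (2,1), (2,4), (2,7), (3,0), (3,3), (3,6), (4,2), (4,5), (4,8), (5,1), (5,4), (5,7)}.
So G has 4 subgroups of order 18.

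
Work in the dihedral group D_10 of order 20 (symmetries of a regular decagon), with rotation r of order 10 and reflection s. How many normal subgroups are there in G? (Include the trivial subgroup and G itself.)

7

G has 22 subgroups. Checking conjugation-invariance by order — order 1: 1/1 normal; order 2: 1/11 normal; order 4: 0/5 normal; order 5: 1/1 normal; order 10: 3/3 normal; order 20: 1/1 normal.
Total normal subgroups: 7.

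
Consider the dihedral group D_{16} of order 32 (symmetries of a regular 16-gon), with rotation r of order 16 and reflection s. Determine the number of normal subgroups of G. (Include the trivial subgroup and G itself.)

8

G has 36 subgroups. Checking conjugation-invariance by order — order 1: 1/1 normal; order 2: 1/17 normal; order 4: 1/9 normal; order 8: 1/5 normal; order 16: 3/3 normal; order 32: 1/1 normal.
Total normal subgroups: 8.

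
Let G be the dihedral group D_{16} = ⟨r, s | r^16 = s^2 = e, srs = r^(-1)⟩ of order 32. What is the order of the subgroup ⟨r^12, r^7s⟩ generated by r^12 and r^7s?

8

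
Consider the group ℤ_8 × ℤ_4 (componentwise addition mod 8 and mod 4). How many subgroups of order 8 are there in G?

|G| = 32 and 8 | 32, so subgroups of order 8 are possible by Lagrange.
The subgroups of order 8 are: {(0,0), (0,1), (0,2), (0,3), (4,0), (4,1), (4,2), (4,3)}; {(0,0), (0,2), (2,0), (2,2), (4,0), (4,2), (6,0), (6,2)}; {(0,0), (0,2), (2,1), (2,3), (4,0), (4,2), (6,1), (6,3)}; {(0,0), (1,0), (2,0), (3,0), (4,0), (5,0), (6,0), (7,0)}; … (7 in all).
So G has 7 subgroups of order 8.

7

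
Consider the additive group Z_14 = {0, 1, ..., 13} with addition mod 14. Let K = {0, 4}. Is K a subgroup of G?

No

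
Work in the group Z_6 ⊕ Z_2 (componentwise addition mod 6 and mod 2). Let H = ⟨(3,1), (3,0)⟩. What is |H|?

|⟨(3,1)⟩| = 2 and |⟨(3,0)⟩| = 2, so |H| is a multiple of lcm(2, 2) = 2 and divides |G| = 12.
Closing under the operation: H = {(0,0), (0,1), (3,0), (3,1)}, so |H| = 4.

4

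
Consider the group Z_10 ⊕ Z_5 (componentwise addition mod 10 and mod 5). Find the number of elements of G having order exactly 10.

An element (a,b) has order lcm(ord(a), ord(b)); count pairs with lcm equal to 10.
Enumerating gives 24 such elements.

24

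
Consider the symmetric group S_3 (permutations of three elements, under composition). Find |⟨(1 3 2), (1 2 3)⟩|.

3

|⟨(1 3 2)⟩| = 3 and |⟨(1 2 3)⟩| = 3, so |H| is a multiple of lcm(3, 3) = 3 and divides |G| = 6.
Closing under the operation: H = {e, (1 2 3), (1 3 2)}, so |H| = 3.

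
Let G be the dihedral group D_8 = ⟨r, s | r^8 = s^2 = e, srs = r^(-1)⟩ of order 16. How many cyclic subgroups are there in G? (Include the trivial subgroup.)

12

Group the elements of G by the cyclic subgroup they generate; each cyclic subgroup of order d accounts for φ(d) elements.
Cyclic subgroups by order — order 1: 1; order 2: 9; order 4: 1; order 8: 1.
Total: 12.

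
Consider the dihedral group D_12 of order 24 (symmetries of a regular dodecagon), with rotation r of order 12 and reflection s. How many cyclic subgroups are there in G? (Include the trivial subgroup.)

18

A cyclic subgroup of order d is generated by each of its φ(d) elements of order d, so the cyclic subgroups of order d number (#elements of order d)/φ(d).
Cyclic subgroups by order — order 1: 1; order 2: 13; order 3: 1; order 4: 1; order 6: 1; order 12: 1.
Total: 18.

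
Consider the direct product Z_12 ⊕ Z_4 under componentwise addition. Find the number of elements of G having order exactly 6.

6

An element (a,b) has order lcm(ord(a), ord(b)); count pairs with lcm equal to 6.
Enumerating gives 6 such elements.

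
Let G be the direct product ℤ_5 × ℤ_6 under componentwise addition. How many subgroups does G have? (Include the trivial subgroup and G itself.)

|G| = 30, so by Lagrange every subgroup order divides 30. Divisors: 1, 2, 3, 5, 6, 10, 15, 30.
Subgroups by order — order 1: 1; order 2: 1; order 3: 1; order 5: 1; order 6: 1; order 10: 1; order 15: 1; order 30: 1.
Total: 1 + 1 + 1 + 1 + 1 + 1 + 1 + 1 = 8.

8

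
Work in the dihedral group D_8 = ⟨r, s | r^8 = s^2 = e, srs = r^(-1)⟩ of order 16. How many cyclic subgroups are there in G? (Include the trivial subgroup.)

12

A cyclic subgroup of order d is generated by each of its φ(d) elements of order d, so the cyclic subgroups of order d number (#elements of order d)/φ(d).
Cyclic subgroups by order — order 1: 1; order 2: 9; order 4: 1; order 8: 1.
Total: 12.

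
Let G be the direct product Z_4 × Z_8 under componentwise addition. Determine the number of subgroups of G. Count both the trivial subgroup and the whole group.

|G| = 32, so by Lagrange every subgroup order divides 32. Divisors: 1, 2, 4, 8, 16, 32.
Subgroups by order — order 1: 1; order 2: 3; order 4: 7; order 8: 7; order 16: 3; order 32: 1.
Total: 1 + 3 + 7 + 7 + 3 + 1 = 22.

22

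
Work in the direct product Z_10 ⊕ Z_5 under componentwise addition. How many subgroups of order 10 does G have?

|G| = 50 and 10 | 50, so subgroups of order 10 are possible by Lagrange.
The subgroups of order 10 are: {(0,0), (0,1), (0,2), (0,3), (0,4), (5,0), (5,1), (5,2), (5,3), (5,4)}; {(0,0), (1,0), (2,0), (3,0), (4,0), (5,0), (6,0), (7,0), (8,0), (9,0)}; {(0,0), (1,1), (2,2), (3,3), (4,4), (5,0), (6,1), (7,2), (8,3), (9,4)}; {(0,0), (1,2), (2,4), (3,1), (4,3), (5,0), (6,2), (7,4), (8,1), (9,3)}; … (6 in all).
So G has 6 subgroups of order 10.

6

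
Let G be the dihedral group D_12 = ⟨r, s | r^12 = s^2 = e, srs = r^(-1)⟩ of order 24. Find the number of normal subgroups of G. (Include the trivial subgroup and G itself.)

9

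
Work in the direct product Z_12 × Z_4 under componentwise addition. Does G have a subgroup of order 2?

2 | 48. A subgroup of order 2 is {(0,0), (0,2)}.

Yes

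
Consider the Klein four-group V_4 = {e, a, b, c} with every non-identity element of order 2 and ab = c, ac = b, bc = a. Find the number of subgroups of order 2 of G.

3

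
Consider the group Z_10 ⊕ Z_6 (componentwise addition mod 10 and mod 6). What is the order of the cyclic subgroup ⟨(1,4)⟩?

30

The order of (1,4) in Z_10 × Z_6 is lcm(ord(1) in Z_10, ord(4) in Z_6).
ord(1) = 10 and ord(4) = 3, so |⟨(1,4)⟩| = lcm(10, 3) = 30.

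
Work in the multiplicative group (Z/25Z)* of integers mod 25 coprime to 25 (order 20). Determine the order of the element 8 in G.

20

Compute successive powers of 8 mod 25: 8, 14, 12, 21, 18, 19, 2, 16, …; 8^20 ≡ 1 (mod 25).
So |⟨8⟩| = 20.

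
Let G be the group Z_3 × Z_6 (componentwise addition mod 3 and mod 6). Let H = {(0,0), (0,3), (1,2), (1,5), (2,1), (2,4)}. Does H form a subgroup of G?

|H| = 6 divides |G| = 18, consistent with Lagrange.
H contains the identity, every element's inverse is in H, and H is closed under +: it is a subgroup.
In fact H = ⟨(2,1)⟩.

Yes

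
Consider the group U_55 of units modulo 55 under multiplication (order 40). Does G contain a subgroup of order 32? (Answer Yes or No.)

No

32 does not divide |G| = 40, so by Lagrange no subgroup of order 32 exists.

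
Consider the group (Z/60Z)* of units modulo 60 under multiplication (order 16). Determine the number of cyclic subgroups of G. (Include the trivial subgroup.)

12

Group the elements of G by the cyclic subgroup they generate; each cyclic subgroup of order d accounts for φ(d) elements.
Cyclic subgroups by order — order 1: 1; order 2: 7; order 4: 4.
Total: 12.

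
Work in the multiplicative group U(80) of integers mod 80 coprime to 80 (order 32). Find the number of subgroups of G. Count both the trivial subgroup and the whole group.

|G| = 32, so by Lagrange every subgroup order divides 32. Divisors: 1, 2, 4, 8, 16, 32.
Subgroups by order — order 1: 1; order 2: 7; order 4: 19; order 8: 19; order 16: 7; order 32: 1.
Total: 1 + 7 + 19 + 19 + 7 + 1 = 54.

54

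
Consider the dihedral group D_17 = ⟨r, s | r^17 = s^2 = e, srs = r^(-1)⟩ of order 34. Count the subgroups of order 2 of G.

17

|G| = 34 and 2 | 34, so subgroups of order 2 are possible by Lagrange.
The subgroups of order 2 are: {e, r^10s}; {e, r^11s}; {e, r^12s}; {e, r^13s}; … (17 in all).
So G has 17 subgroups of order 2.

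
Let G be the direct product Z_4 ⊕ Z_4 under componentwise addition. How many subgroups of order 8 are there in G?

|G| = 16 and 8 | 16, so subgroups of order 8 are possible by Lagrange.
The subgroups of order 8 are: {(0,0), (0,1), (0,2), (0,3), (2,0), (2,1), (2,2), (2,3)}; {(0,0), (0,2), (1,0), (1,2), (2,0), (2,2), (3,0), (3,2)}; {(0,0), (0,2), (1,1), (1,3), (2,0), (2,2), (3,1), (3,3)}.
So G has 3 subgroups of order 8.

3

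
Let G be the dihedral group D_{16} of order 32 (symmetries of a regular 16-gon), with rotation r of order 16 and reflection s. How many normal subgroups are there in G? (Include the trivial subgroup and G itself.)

8

G has 36 subgroups. Checking conjugation-invariance by order — order 1: 1/1 normal; order 2: 1/17 normal; order 4: 1/9 normal; order 8: 1/5 normal; order 16: 3/3 normal; order 32: 1/1 normal.
Total normal subgroups: 8.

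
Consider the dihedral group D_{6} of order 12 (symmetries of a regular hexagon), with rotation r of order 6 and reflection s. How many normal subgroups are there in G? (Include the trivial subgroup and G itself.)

7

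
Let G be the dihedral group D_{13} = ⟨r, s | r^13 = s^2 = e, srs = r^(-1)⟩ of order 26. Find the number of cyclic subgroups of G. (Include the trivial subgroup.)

A cyclic subgroup of order d is generated by each of its φ(d) elements of order d, so the cyclic subgroups of order d number (#elements of order d)/φ(d).
Cyclic subgroups by order — order 1: 1; order 2: 13; order 13: 1.
Total: 15.

15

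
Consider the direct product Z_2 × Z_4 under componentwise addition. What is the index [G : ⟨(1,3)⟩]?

|⟨(1,3)⟩| = 4 and |G| = 8.
By Lagrange, [G : H] = |G|/|H| = 8/4 = 2.

2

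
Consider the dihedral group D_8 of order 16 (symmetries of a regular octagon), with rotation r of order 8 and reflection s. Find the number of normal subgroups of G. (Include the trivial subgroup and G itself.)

G has 19 subgroups. Checking conjugation-invariance by order — order 1: 1/1 normal; order 2: 1/9 normal; order 4: 1/5 normal; order 8: 3/3 normal; order 16: 1/1 normal.
Total normal subgroups: 7.

7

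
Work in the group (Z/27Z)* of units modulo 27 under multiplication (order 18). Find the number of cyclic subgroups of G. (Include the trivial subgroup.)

6

A cyclic subgroup of order d is generated by each of its φ(d) elements of order d, so the cyclic subgroups of order d number (#elements of order d)/φ(d).
Cyclic subgroups by order — order 1: 1; order 2: 1; order 3: 1; order 6: 1; order 9: 1; order 18: 1.
Total: 6.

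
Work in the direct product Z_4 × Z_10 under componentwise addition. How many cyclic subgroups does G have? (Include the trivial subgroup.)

12

Each element a generates a cyclic subgroup ⟨a⟩; distinct elements may generate the same one (a cyclic group of order d has φ(d) generators).
Cyclic subgroups by order — order 1: 1; order 2: 3; order 4: 2; order 5: 1; order 10: 3; order 20: 2.
Total: 12.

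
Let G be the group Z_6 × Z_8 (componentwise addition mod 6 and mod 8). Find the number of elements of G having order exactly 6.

6

An element (a,b) has order lcm(ord(a), ord(b)); count pairs with lcm equal to 6.
Enumerating gives 6 such elements.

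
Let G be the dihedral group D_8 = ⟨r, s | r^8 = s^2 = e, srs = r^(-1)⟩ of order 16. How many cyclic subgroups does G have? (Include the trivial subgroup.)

A cyclic subgroup of order d is generated by each of its φ(d) elements of order d, so the cyclic subgroups of order d number (#elements of order d)/φ(d).
Cyclic subgroups by order — order 1: 1; order 2: 9; order 4: 1; order 8: 1.
Total: 12.

12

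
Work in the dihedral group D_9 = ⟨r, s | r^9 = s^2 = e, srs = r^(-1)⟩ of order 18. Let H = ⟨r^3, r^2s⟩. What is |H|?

6

|⟨r^3⟩| = 3 and |⟨r^2s⟩| = 2, so |H| is a multiple of lcm(3, 2) = 6 and divides |G| = 18.
Closing under the operation: H = {e, r^3, r^6, r^2s, r^5s, r^8s}, so |H| = 6.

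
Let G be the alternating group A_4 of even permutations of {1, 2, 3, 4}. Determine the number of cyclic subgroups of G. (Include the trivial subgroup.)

A cyclic subgroup of order d is generated by each of its φ(d) elements of order d, so the cyclic subgroups of order d number (#elements of order d)/φ(d).
Cyclic subgroups by order — order 1: 1; order 2: 3; order 3: 4.
Total: 8.

8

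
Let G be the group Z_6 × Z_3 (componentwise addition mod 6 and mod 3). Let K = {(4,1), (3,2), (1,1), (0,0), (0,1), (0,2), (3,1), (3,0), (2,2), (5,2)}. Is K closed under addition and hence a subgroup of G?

No

|K| = 10 does not divide |G| = 18, so by Lagrange K is not a subgroup.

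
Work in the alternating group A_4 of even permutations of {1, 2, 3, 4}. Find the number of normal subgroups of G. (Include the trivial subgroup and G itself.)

3

G has 10 subgroups. Checking conjugation-invariance by order — order 1: 1/1 normal; order 2: 0/3 normal; order 3: 0/4 normal; order 4: 1/1 normal; order 12: 1/1 normal.
Total normal subgroups: 3.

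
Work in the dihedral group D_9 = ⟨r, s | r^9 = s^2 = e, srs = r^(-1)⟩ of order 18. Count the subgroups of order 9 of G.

|G| = 18 and 9 | 18, so subgroups of order 9 are possible by Lagrange.
The subgroups of order 9 are: {e, r, r^2, r^3, r^4, r^5, r^6, r^7, r^8}.
So G has 1 subgroup of order 9.

1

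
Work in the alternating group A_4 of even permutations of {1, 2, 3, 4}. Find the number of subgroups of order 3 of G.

4

|G| = 12 and 3 | 12, so subgroups of order 3 are possible by Lagrange.
The subgroups of order 3 are: {e, (1 2 3), (1 3 2)}; {e, (1 2 4), (1 4 2)}; {e, (1 3 4), (1 4 3)}; {e, (2 3 4), (2 4 3)}.
So G has 4 subgroups of order 3.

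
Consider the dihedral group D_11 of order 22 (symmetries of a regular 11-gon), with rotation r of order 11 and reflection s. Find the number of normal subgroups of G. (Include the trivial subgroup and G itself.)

G has 14 subgroups. Checking conjugation-invariance by order — order 1: 1/1 normal; order 2: 0/11 normal; order 11: 1/1 normal; order 22: 1/1 normal.
Total normal subgroups: 3.

3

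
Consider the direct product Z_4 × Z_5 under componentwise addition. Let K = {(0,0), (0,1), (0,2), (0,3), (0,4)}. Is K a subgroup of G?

Yes

|K| = 5 divides |G| = 20, consistent with Lagrange.
K contains the identity, every element's inverse is in K, and K is closed under +: it is a subgroup.
In fact K = ⟨(0,1)⟩.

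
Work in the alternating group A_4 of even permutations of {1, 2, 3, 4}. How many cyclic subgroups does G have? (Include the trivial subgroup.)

8

A cyclic subgroup of order d is generated by each of its φ(d) elements of order d, so the cyclic subgroups of order d number (#elements of order d)/φ(d).
Cyclic subgroups by order — order 1: 1; order 2: 3; order 3: 4.
Total: 8.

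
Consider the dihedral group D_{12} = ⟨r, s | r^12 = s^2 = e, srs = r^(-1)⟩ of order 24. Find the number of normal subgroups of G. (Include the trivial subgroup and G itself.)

9

G has 34 subgroups. Checking conjugation-invariance by order — order 1: 1/1 normal; order 2: 1/13 normal; order 3: 1/1 normal; order 4: 1/7 normal; order 6: 1/5 normal; order 8: 0/3 normal; order 12: 3/3 normal; order 24: 1/1 normal.
Total normal subgroups: 9.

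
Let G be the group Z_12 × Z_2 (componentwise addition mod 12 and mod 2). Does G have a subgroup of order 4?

4 | 24. A subgroup of order 4 is {(0,0), (0,1), (6,0), (6,1)}.

Yes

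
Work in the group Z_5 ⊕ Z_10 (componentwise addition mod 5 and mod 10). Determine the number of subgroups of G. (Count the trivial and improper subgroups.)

|G| = 50, so by Lagrange every subgroup order divides 50. Divisors: 1, 2, 5, 10, 25, 50.
Subgroups by order — order 1: 1; order 2: 1; order 5: 6; order 10: 6; order 25: 1; order 50: 1.
Total: 1 + 1 + 6 + 6 + 1 + 1 = 16.

16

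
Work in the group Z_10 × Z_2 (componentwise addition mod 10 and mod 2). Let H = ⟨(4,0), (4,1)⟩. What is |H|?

10

|⟨(4,0)⟩| = 5 and |⟨(4,1)⟩| = 10, so |H| is a multiple of lcm(5, 10) = 10 and divides |G| = 20.
Closing under the operation: H = {(0,0), (0,1), (2,0), (2,1), (4,0), (4,1), (6,0), (6,1), (8,0), (8,1)}, so |H| = 10.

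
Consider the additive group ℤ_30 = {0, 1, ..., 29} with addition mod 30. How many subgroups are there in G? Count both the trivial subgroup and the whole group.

Subgroups of the cyclic group ℤ_30 correspond bijectively to divisors of 30.
Divisors of 30: 1, 2, 3, 5, 6, 10, 15, 30.
So ℤ_30 has 8 subgroups.

8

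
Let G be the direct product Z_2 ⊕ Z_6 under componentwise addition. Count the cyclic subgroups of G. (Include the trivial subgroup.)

8

Each element a generates a cyclic subgroup ⟨a⟩; distinct elements may generate the same one (a cyclic group of order d has φ(d) generators).
Cyclic subgroups by order — order 1: 1; order 2: 3; order 3: 1; order 6: 3.
Total: 8.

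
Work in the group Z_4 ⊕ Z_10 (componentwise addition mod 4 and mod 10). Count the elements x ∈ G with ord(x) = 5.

An element (a,b) has order lcm(ord(a), ord(b)); count pairs with lcm equal to 5.
Enumerating gives 4 such elements.

4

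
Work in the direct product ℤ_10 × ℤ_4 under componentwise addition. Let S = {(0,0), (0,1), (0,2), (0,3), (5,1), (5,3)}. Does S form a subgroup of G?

|S| = 6 does not divide |G| = 40, so by Lagrange S is not a subgroup.

No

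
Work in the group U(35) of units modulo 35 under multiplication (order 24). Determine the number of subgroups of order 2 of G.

|G| = 24 and 2 | 24, so subgroups of order 2 are possible by Lagrange.
The subgroups of order 2 are: {1, 29}; {1, 34}; {1, 6}.
So G has 3 subgroups of order 2.

3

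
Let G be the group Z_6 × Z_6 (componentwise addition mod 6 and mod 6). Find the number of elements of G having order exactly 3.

8

An element (a,b) has order lcm(ord(a), ord(b)); count pairs with lcm equal to 3.
Enumerating gives 8 such elements.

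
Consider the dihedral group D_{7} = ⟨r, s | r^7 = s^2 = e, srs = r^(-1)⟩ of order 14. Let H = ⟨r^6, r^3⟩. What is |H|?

|⟨r^6⟩| = 7 and |⟨r^3⟩| = 7, so |H| is a multiple of lcm(7, 7) = 7 and divides |G| = 14.
Closing under the operation: H = {e, r, r^2, r^3, r^4, r^5, r^6}, so |H| = 7.

7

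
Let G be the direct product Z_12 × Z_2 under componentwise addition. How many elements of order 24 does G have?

An element (a,b) has order lcm(ord(a), ord(b)); count pairs with lcm equal to 24.
Enumerating gives 0 such elements.

0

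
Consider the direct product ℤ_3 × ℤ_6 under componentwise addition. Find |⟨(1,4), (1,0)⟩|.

9

|⟨(1,4)⟩| = 3 and |⟨(1,0)⟩| = 3, so |H| is a multiple of lcm(3, 3) = 3 and divides |G| = 18.
Closing under the operation: H = {(0,0), (0,2), (0,4), (1,0), (1,2), (1,4), (2,0), (2,2), (2,4)}, so |H| = 9.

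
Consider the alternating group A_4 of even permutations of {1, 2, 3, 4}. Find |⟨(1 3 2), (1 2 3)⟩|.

|⟨(1 3 2)⟩| = 3 and |⟨(1 2 3)⟩| = 3, so |H| is a multiple of lcm(3, 3) = 3 and divides |G| = 12.
Closing under the operation: H = {e, (1 2 3), (1 3 2)}, so |H| = 3.

3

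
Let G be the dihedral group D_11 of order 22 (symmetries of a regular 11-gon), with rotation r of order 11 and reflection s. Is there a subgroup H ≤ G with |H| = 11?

11 | 22. A subgroup of order 11 is {e, r, r^2, r^3, r^4, r^5, r^6, r^7, r^8, r^9, r^10}.

Yes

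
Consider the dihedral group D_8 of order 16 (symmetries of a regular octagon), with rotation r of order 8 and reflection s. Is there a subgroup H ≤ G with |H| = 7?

7 does not divide |G| = 16, so by Lagrange no subgroup of order 7 exists.

No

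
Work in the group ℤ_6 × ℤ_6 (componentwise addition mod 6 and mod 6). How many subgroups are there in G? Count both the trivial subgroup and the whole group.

|G| = 36, so by Lagrange every subgroup order divides 36. Divisors: 1, 2, 3, 4, 6, 9, 12, 18, 36.
Subgroups by order — order 1: 1; order 2: 3; order 3: 4; order 4: 1; order 6: 12; order 9: 1; order 12: 4; order 18: 3; order 36: 1.
Total: 1 + 3 + 4 + 1 + 12 + 1 + 4 + 3 + 1 = 30.

30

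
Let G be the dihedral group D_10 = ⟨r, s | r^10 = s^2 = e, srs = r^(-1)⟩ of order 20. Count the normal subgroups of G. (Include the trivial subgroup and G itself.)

7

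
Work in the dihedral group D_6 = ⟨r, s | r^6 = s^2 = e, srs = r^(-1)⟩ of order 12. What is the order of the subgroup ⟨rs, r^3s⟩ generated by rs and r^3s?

6

|⟨rs⟩| = 2 and |⟨r^3s⟩| = 2, so |H| is a multiple of lcm(2, 2) = 2 and divides |G| = 12.
Closing under the operation: H = {e, r^2, r^4, rs, r^3s, r^5s}, so |H| = 6.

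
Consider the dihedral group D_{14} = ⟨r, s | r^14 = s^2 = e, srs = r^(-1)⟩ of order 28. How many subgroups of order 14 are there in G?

3

|G| = 28 and 14 | 28, so subgroups of order 14 are possible by Lagrange.
The subgroups of order 14 are: {e, r, r^2, r^3, r^4, r^5, r^6, r^7, r^8, r^9, r^10, r^11, r^12, r^13}; {e, r^2, r^4, r^6, r^8, r^10, r^12, s, r^2s, r^4s, r^6s, r^8s, r^10s, r^12s}; {e, r^2, r^4, r^6, r^8, r^10, r^12, rs, r^3s, r^5s, r^7s, r^9s, r^11s, r^13s}.
So G has 3 subgroups of order 14.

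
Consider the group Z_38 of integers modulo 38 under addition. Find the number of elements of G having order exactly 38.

18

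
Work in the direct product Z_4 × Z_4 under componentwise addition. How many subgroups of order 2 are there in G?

|G| = 16 and 2 | 16, so subgroups of order 2 are possible by Lagrange.
The subgroups of order 2 are: {(0,0), (0,2)}; {(0,0), (2,0)}; {(0,0), (2,2)}.
So G has 3 subgroups of order 2.

3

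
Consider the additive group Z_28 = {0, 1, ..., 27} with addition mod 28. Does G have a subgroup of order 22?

No

22 does not divide |G| = 28, so by Lagrange no subgroup of order 22 exists.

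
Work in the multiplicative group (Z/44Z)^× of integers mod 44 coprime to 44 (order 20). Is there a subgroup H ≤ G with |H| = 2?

2 | 20. A subgroup of order 2 is {1, 21}.

Yes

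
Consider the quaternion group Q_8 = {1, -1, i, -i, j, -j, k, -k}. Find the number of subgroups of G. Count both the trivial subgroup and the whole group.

|G| = 8, so by Lagrange every subgroup order divides 8. Divisors: 1, 2, 4, 8.
Subgroups by order — order 1: 1; order 2: 1; order 4: 3; order 8: 1.
Total: 1 + 1 + 3 + 1 = 6.

6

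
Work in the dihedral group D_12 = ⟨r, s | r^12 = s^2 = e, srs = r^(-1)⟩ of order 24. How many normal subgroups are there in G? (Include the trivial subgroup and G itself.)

G has 34 subgroups. Checking conjugation-invariance by order — order 1: 1/1 normal; order 2: 1/13 normal; order 3: 1/1 normal; order 4: 1/7 normal; order 6: 1/5 normal; order 8: 0/3 normal; order 12: 3/3 normal; order 24: 1/1 normal.
Total normal subgroups: 9.

9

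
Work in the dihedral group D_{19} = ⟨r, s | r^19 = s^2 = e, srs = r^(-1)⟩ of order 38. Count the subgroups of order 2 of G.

|G| = 38 and 2 | 38, so subgroups of order 2 are possible by Lagrange.
The subgroups of order 2 are: {e, r^10s}; {e, r^11s}; {e, r^12s}; {e, r^13s}; … (19 in all).
So G has 19 subgroups of order 2.

19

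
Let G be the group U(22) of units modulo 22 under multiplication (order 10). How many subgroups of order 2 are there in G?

|G| = 10 and 2 | 10, so subgroups of order 2 are possible by Lagrange.
The subgroups of order 2 are: {1, 21}.
So G has 1 subgroup of order 2.

1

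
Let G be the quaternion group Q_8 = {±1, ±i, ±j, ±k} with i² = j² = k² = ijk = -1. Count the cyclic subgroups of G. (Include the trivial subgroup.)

5

Each element a generates a cyclic subgroup ⟨a⟩; distinct elements may generate the same one (a cyclic group of order d has φ(d) generators).
Cyclic subgroups by order — order 1: 1; order 2: 1; order 4: 3.
Total: 5.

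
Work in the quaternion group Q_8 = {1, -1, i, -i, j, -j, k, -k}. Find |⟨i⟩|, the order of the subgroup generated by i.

4

Computing powers of i: the smallest k with (i)^k = e is k = 4.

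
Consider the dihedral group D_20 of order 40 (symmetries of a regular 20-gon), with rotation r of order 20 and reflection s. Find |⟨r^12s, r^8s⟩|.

|⟨r^12s⟩| = 2 and |⟨r^8s⟩| = 2, so |H| is a multiple of lcm(2, 2) = 2 and divides |G| = 40.
Closing under the operation: H = {e, r^4, r^8, r^12, r^16, s, r^4s, r^8s, r^12s, r^16s}, so |H| = 10.

10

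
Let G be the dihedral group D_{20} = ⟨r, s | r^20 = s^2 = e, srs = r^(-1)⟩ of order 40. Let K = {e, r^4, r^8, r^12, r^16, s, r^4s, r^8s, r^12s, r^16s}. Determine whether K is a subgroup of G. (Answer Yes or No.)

|K| = 10 divides |G| = 40, consistent with Lagrange.
K contains the identity, every element's inverse is in K, and K is closed under ·: it is a subgroup.

Yes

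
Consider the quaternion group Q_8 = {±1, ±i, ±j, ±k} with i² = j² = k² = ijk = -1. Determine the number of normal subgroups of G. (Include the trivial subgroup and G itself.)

G has 6 subgroups. Checking conjugation-invariance by order — order 1: 1/1 normal; order 2: 1/1 normal; order 4: 3/3 normal; order 8: 1/1 normal.
Total normal subgroups: 6.

6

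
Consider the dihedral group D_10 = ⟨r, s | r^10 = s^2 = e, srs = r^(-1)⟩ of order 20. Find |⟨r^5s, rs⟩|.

10

|⟨r^5s⟩| = 2 and |⟨rs⟩| = 2, so |H| is a multiple of lcm(2, 2) = 2 and divides |G| = 20.
Closing under the operation: H = {e, r^2, r^4, r^6, r^8, rs, r^3s, r^5s, r^7s, r^9s}, so |H| = 10.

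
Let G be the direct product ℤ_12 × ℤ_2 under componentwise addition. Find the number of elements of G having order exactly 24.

An element (a,b) has order lcm(ord(a), ord(b)); count pairs with lcm equal to 24.
Enumerating gives 0 such elements.

0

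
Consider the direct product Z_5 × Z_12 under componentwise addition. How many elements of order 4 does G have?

2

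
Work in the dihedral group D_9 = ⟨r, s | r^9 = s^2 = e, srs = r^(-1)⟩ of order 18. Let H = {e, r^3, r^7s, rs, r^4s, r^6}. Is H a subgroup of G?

Yes

|H| = 6 divides |G| = 18, consistent with Lagrange.
H contains the identity, every element's inverse is in H, and H is closed under ·: it is a subgroup.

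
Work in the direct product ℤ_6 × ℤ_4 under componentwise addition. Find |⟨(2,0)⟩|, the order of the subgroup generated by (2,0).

The order of (2,0) in Z_6 × Z_4 is lcm(ord(2) in Z_6, ord(0) in Z_4).
ord(2) = 3 and ord(0) = 1, so |⟨(2,0)⟩| = lcm(3, 1) = 3.

3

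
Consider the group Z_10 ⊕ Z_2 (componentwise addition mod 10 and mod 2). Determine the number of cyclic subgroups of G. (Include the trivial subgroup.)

8

A cyclic subgroup of order d is generated by each of its φ(d) elements of order d, so the cyclic subgroups of order d number (#elements of order d)/φ(d).
Cyclic subgroups by order — order 1: 1; order 2: 3; order 5: 1; order 10: 3.
Total: 8.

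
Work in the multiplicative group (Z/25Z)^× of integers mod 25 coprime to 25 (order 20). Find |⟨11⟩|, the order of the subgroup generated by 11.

Compute successive powers of 11 mod 25: 11, 21, 6, 16, 1; 11^5 ≡ 1 (mod 25).
So |⟨11⟩| = 5.

5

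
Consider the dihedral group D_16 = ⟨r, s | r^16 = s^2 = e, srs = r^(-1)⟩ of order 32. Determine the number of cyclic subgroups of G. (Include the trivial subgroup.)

21

A cyclic subgroup of order d is generated by each of its φ(d) elements of order d, so the cyclic subgroups of order d number (#elements of order d)/φ(d).
Cyclic subgroups by order — order 1: 1; order 2: 17; order 4: 1; order 8: 1; order 16: 1.
Total: 21.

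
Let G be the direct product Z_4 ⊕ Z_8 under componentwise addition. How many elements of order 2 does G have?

3

An element (a,b) has order lcm(ord(a), ord(b)); count pairs with lcm equal to 2.
Enumerating gives 3 such elements.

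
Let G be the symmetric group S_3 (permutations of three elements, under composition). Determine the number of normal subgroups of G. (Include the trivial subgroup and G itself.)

G has 6 subgroups. Checking conjugation-invariance by order — order 1: 1/1 normal; order 2: 0/3 normal; order 3: 1/1 normal; order 6: 1/1 normal.
Total normal subgroups: 3.

3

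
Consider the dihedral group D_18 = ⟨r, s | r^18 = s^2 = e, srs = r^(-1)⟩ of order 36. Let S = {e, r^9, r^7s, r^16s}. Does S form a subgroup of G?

|S| = 4 divides |G| = 36, consistent with Lagrange.
S contains the identity, every element's inverse is in S, and S is closed under ·: it is a subgroup.

Yes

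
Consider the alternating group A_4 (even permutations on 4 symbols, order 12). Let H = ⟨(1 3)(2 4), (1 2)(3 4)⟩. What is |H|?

4

|⟨(1 3)(2 4)⟩| = 2 and |⟨(1 2)(3 4)⟩| = 2, so |H| is a multiple of lcm(2, 2) = 2 and divides |G| = 12.
Closing under the operation: H = {e, (1 2)(3 4), (1 3)(2 4), (1 4)(2 3)}, so |H| = 4.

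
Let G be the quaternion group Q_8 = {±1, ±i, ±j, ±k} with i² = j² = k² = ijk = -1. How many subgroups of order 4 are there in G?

|G| = 8 and 4 | 8, so subgroups of order 4 are possible by Lagrange.
The subgroups of order 4 are: {1, -1, i, -i}; {1, -1, j, -j}; {1, -1, k, -k}.
So G has 3 subgroups of order 4.

3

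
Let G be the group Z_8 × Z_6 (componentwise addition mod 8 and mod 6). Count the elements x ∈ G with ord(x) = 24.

An element (a,b) has order lcm(ord(a), ord(b)); count pairs with lcm equal to 24.
Enumerating gives 16 such elements.

16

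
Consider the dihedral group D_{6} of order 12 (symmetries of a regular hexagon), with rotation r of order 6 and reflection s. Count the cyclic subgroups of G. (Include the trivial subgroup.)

10

Each element a generates a cyclic subgroup ⟨a⟩; distinct elements may generate the same one (a cyclic group of order d has φ(d) generators).
Cyclic subgroups by order — order 1: 1; order 2: 7; order 3: 1; order 6: 1.
Total: 10.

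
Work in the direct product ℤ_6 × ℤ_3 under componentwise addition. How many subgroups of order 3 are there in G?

4

|G| = 18 and 3 | 18, so subgroups of order 3 are possible by Lagrange.
The subgroups of order 3 are: {(0,0), (0,1), (0,2)}; {(0,0), (2,0), (4,0)}; {(0,0), (2,1), (4,2)}; {(0,0), (2,2), (4,1)}.
So G has 4 subgroups of order 3.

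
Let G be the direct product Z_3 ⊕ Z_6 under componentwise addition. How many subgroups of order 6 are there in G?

4

|G| = 18 and 6 | 18, so subgroups of order 6 are possible by Lagrange.
The subgroups of order 6 are: {(0,0), (0,1), (0,2), (0,3), (0,4), (0,5)}; {(0,0), (0,3), (1,0), (1,3), (2,0), (2,3)}; {(0,0), (0,3), (1,1), (1,4), (2,2), (2,5)}; {(0,0), (0,3), (1,2), (1,5), (2,1), (2,4)}.
So G has 4 subgroups of order 6.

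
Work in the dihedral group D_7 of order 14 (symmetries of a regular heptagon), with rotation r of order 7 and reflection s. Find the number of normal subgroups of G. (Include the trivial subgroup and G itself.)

G has 10 subgroups. Checking conjugation-invariance by order — order 1: 1/1 normal; order 2: 0/7 normal; order 7: 1/1 normal; order 14: 1/1 normal.
Total normal subgroups: 3.

3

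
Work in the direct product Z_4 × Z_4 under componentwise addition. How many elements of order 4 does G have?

An element (a,b) has order lcm(ord(a), ord(b)); count pairs with lcm equal to 4.
Enumerating gives 12 such elements.

12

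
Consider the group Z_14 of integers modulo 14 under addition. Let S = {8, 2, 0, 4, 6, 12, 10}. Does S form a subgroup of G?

Yes

|S| = 7 divides |G| = 14, consistent with Lagrange.
S contains the identity, every element's inverse is in S, and S is closed under +: it is a subgroup.
In fact S = ⟨2⟩.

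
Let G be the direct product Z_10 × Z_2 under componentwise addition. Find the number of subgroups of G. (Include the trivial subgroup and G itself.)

10

|G| = 20, so by Lagrange every subgroup order divides 20. Divisors: 1, 2, 4, 5, 10, 20.
Subgroups by order — order 1: 1; order 2: 3; order 4: 1; order 5: 1; order 10: 3; order 20: 1.
Total: 1 + 3 + 1 + 1 + 3 + 1 = 10.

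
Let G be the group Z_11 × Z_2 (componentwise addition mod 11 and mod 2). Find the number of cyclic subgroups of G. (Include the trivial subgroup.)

A cyclic subgroup of order d is generated by each of its φ(d) elements of order d, so the cyclic subgroups of order d number (#elements of order d)/φ(d).
Cyclic subgroups by order — order 1: 1; order 2: 1; order 11: 1; order 22: 1.
Total: 4.

4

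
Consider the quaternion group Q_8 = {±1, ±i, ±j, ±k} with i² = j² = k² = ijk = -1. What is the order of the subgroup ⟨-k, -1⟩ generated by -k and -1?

|⟨-k⟩| = 4 and |⟨-1⟩| = 2, so |H| is a multiple of lcm(4, 2) = 4 and divides |G| = 8.
Closing under the operation: H = {1, -1, k, -k}, so |H| = 4.

4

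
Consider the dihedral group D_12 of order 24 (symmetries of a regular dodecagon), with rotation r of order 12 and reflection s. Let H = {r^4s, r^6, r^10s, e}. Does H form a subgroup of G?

Yes

|H| = 4 divides |G| = 24, consistent with Lagrange.
H contains the identity, every element's inverse is in H, and H is closed under ·: it is a subgroup.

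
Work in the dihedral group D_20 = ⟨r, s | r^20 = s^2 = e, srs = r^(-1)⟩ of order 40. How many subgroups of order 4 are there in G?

11

|G| = 40 and 4 | 40, so subgroups of order 4 are possible by Lagrange.
The subgroups of order 4 are: {e, r^10, s, r^10s}; {e, r^10, rs, r^11s}; {e, r^10, r^2s, r^12s}; {e, r^10, r^3s, r^13s}; … (11 in all).
So G has 11 subgroups of order 4.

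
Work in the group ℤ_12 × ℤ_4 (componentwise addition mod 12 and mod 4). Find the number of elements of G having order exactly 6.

An element (a,b) has order lcm(ord(a), ord(b)); count pairs with lcm equal to 6.
Enumerating gives 6 such elements.

6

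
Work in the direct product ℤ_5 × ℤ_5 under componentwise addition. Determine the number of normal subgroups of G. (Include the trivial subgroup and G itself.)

8

G is abelian, so every subgroup is normal.
G has 8 subgroups in total, hence 8 normal subgroups.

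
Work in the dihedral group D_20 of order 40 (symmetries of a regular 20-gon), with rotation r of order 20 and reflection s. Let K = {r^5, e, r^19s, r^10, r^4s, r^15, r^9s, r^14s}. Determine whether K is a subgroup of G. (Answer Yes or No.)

|K| = 8 divides |G| = 40, consistent with Lagrange.
K contains the identity, every element's inverse is in K, and K is closed under ·: it is a subgroup.

Yes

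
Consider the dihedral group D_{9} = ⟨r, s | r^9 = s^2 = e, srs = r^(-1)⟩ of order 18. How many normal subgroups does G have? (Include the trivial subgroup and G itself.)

4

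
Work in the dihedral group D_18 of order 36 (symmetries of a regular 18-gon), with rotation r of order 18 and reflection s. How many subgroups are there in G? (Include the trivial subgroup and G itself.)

45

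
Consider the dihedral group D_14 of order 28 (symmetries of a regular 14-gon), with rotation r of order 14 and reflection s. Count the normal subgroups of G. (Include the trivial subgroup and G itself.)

7

G has 28 subgroups. Checking conjugation-invariance by order — order 1: 1/1 normal; order 2: 1/15 normal; order 4: 0/7 normal; order 7: 1/1 normal; order 14: 3/3 normal; order 28: 1/1 normal.
Total normal subgroups: 7.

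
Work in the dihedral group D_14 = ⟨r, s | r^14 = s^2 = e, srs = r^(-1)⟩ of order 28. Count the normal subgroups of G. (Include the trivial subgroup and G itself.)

7

G has 28 subgroups. Checking conjugation-invariance by order — order 1: 1/1 normal; order 2: 1/15 normal; order 4: 0/7 normal; order 7: 1/1 normal; order 14: 3/3 normal; order 28: 1/1 normal.
Total normal subgroups: 7.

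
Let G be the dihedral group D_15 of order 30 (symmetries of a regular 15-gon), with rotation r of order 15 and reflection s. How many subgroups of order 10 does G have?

3

|G| = 30 and 10 | 30, so subgroups of order 10 are possible by Lagrange.
The subgroups of order 10 are: {e, r^3, r^6, r^9, r^12, rs, r^4s, r^7s, r^10s, r^13s}; {e, r^3, r^6, r^9, r^12, r^2s, r^5s, r^8s, r^11s, r^14s}; {e, r^3, r^6, r^9, r^12, s, r^3s, r^6s, r^9s, r^12s}.
So G has 3 subgroups of order 10.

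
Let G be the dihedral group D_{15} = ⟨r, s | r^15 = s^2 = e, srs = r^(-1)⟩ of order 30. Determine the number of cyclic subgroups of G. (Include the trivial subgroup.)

A cyclic subgroup of order d is generated by each of its φ(d) elements of order d, so the cyclic subgroups of order d number (#elements of order d)/φ(d).
Cyclic subgroups by order — order 1: 1; order 2: 15; order 3: 1; order 5: 1; order 15: 1.
Total: 19.

19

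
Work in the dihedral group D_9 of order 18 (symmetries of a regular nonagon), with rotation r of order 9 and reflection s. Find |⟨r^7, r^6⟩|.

9

|⟨r^7⟩| = 9 and |⟨r^6⟩| = 3, so |H| is a multiple of lcm(9, 3) = 9 and divides |G| = 18.
Closing under the operation: H = {e, r, r^2, r^3, r^4, r^5, r^6, r^7, r^8}, so |H| = 9.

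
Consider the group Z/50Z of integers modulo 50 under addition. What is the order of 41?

50

In Z/50Z, the order of an element a is n/gcd(a, n).
gcd(41, 50) = 1, so |⟨41⟩| = 50/1 = 50.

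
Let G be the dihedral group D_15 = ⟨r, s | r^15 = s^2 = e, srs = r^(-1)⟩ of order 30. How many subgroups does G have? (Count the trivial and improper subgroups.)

28

|G| = 30, so by Lagrange every subgroup order divides 30. Divisors: 1, 2, 3, 5, 6, 10, 15, 30.
Subgroups by order — order 1: 1; order 2: 15; order 3: 1; order 5: 1; order 6: 5; order 10: 3; order 15: 1; order 30: 1.
Total: 1 + 15 + 1 + 1 + 5 + 3 + 1 + 1 = 28.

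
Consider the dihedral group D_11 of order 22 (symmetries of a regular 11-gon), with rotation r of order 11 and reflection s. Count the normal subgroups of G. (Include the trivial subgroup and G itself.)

G has 14 subgroups. Checking conjugation-invariance by order — order 1: 1/1 normal; order 2: 0/11 normal; order 11: 1/1 normal; order 22: 1/1 normal.
Total normal subgroups: 3.

3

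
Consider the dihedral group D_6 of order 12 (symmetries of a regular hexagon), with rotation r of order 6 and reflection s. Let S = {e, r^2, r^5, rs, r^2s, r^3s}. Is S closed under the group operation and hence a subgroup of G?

r^5 ∈ S but its inverse r ∉ S, so S is not a subgroup.

No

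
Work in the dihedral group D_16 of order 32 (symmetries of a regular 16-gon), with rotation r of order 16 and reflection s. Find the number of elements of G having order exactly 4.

2

The elements of order 4 are: r^4, r^12.
That's 2.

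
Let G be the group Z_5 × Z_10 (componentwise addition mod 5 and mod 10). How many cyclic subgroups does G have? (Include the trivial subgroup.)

14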